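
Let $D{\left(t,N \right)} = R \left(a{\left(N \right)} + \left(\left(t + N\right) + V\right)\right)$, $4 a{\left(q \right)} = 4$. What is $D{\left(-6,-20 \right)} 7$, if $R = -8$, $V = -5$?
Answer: $1680$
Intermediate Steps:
$a{\left(q \right)} = 1$ ($a{\left(q \right)} = \frac{1}{4} \cdot 4 = 1$)
$D{\left(t,N \right)} = 32 - 8 N - 8 t$ ($D{\left(t,N \right)} = - 8 \left(1 - \left(5 - N - t\right)\right) = - 8 \left(1 + \left(-5 + N + t\right)\right) = - 8 \left(-4 + N + t\right) = 32 - 8 N - 8 t$)
$D{\left(-6,-20 \right)} 7 = \left(32 - -160 - -48\right) 7 = \left(32 + 160 + 48\right) 7 = 240 \cdot 7 = 1680$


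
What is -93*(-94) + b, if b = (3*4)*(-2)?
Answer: 8718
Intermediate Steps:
b = -24 (b = 12*(-2) = -24)
-93*(-94) + b = -93*(-94) - 24 = 8742 - 24 = 8718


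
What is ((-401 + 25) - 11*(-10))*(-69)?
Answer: 18354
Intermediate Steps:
((-401 + 25) - 11*(-10))*(-69) = (-376 + 110)*(-69) = -266*(-69) = 18354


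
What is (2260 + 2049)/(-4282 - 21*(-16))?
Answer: -4309/3946 ≈ -1.0920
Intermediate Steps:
(2260 + 2049)/(-4282 - 21*(-16)) = 4309/(-4282 + 336) = 4309/(-3946) = 4309*(-1/3946) = -4309/3946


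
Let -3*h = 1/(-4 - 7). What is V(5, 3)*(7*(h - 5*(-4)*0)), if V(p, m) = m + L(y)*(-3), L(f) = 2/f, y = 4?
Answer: 7/22 ≈ 0.31818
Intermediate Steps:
h = 1/33 (h = -1/(3*(-4 - 7)) = -⅓/(-11) = -⅓*(-1/11) = 1/33 ≈ 0.030303)
V(p, m) = -3/2 + m (V(p, m) = m + (2/4)*(-3) = m + (2*(¼))*(-3) = m + (½)*(-3) = m - 3/2 = -3/2 + m)
V(5, 3)*(7*(h - 5*(-4)*0)) = (-3/2 + 3)*(7*(1/33 - 5*(-4)*0)) = 3*(7*(1/33 + 20*0))/2 = 3*(7*(1/33 + 0))/2 = 3*(7*(1/33))/2 = (3/2)*(7/33) = 7/22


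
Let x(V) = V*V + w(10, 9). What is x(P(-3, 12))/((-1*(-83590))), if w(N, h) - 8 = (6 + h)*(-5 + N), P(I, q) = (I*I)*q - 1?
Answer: 5766/41795 ≈ 0.13796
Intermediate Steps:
P(I, q) = -1 + q*I² (P(I, q) = I²*q - 1 = q*I² - 1 = -1 + q*I²)
w(N, h) = 8 + (-5 + N)*(6 + h) (w(N, h) = 8 + (6 + h)*(-5 + N) = 8 + (-5 + N)*(6 + h))
x(V) = 83 + V² (x(V) = V*V + (-22 - 5*9 + 6*10 + 10*9) = V² + (-22 - 45 + 60 + 90) = V² + 83 = 83 + V²)
x(P(-3, 12))/((-1*(-83590))) = (83 + (-1 + 12*(-3)²)²)/((-1*(-83590))) = (83 + (-1 + 12*9)²)/83590 = (83 + (-1 + 108)²)*(1/83590) = (83 + 107²)*(1/83590) = (83 + 11449)*(1/83590) = 11532*(1/83590) = 5766/41795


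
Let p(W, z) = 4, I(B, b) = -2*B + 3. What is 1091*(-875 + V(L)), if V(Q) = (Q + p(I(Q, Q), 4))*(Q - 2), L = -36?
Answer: 372031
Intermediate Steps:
I(B, b) = 3 - 2*B
V(Q) = (-2 + Q)*(4 + Q) (V(Q) = (Q + 4)*(Q - 2) = (4 + Q)*(-2 + Q) = (-2 + Q)*(4 + Q))
1091*(-875 + V(L)) = 1091*(-875 + (-8 + (-36)² + 2*(-36))) = 1091*(-875 + (-8 + 1296 - 72)) = 1091*(-875 + 1216) = 1091*341 = 372031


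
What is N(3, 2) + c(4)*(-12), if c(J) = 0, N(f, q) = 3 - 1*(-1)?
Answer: 4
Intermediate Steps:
N(f, q) = 4 (N(f, q) = 3 + 1 = 4)
N(3, 2) + c(4)*(-12) = 4 + 0*(-12) = 4 + 0 = 4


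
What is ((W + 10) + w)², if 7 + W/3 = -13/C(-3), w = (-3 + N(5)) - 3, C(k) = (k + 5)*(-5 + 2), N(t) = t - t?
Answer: 441/4 ≈ 110.25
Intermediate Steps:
N(t) = 0
C(k) = -15 - 3*k (C(k) = (5 + k)*(-3) = -15 - 3*k)
w = -6 (w = (-3 + 0) - 3 = -3 - 3 = -6)
W = -29/2 (W = -21 + 3*(-13/(-15 - 3*(-3))) = -21 + 3*(-13/(-15 + 9)) = -21 + 3*(-13/(-6)) = -21 + 3*(-13*(-⅙)) = -21 + 3*(13/6) = -21 + 13/2 = -29/2 ≈ -14.500)
((W + 10) + w)² = ((-29/2 + 10) - 6)² = (-9/2 - 6)² = (-21/2)² = 441/4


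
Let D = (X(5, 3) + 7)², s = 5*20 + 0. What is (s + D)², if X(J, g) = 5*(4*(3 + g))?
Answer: 263380441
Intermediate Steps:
X(J, g) = 60 + 20*g (X(J, g) = 5*(12 + 4*g) = 60 + 20*g)
s = 100 (s = 100 + 0 = 100)
D = 16129 (D = ((60 + 20*3) + 7)² = ((60 + 60) + 7)² = (120 + 7)² = 127² = 16129)
(s + D)² = (100 + 16129)² = 16229² = 263380441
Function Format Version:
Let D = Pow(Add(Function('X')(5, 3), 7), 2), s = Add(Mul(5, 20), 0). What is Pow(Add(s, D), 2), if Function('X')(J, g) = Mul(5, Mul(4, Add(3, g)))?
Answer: 263380441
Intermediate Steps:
Function('X')(J, g) = Add(60, Mul(20, g)) (Function('X')(J, g) = Mul(5, Add(12, Mul(4, g))) = Add(60, Mul(20, g)))
s = 100 (s = Add(100, 0) = 100)
D = 16129 (D = Pow(Add(Add(60, Mul(20, 3)), 7), 2) = Pow(Add(Add(60, 60), 7), 2) = Pow(Add(120, 7), 2) = Pow(127, 2) = 16129)
Pow(Add(s, D), 2) = Pow(Add(100, 16129), 2) = Pow(16229, 2) = 263380441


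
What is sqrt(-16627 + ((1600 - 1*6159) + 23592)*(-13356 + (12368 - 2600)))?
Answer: I*sqrt(68307031) ≈ 8264.8*I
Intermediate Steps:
sqrt(-16627 + ((1600 - 1*6159) + 23592)*(-13356 + (12368 - 2600))) = sqrt(-16627 + ((1600 - 6159) + 23592)*(-13356 + 9768)) = sqrt(-16627 + (-4559 + 23592)*(-3588)) = sqrt(-16627 + 19033*(-3588)) = sqrt(-16627 - 68290404) = sqrt(-68307031) = I*sqrt(68307031)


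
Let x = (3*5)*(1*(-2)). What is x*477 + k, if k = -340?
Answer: -14650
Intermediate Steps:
x = -30 (x = 15*(-2) = -30)
x*477 + k = -30*477 - 340 = -14310 - 340 = -14650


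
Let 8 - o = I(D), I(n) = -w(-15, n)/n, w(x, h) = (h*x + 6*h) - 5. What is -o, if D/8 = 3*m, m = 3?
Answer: 77/72 ≈ 1.0694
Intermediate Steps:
w(x, h) = -5 + 6*h + h*x (w(x, h) = (6*h + h*x) - 5 = -5 + 6*h + h*x)
D = 72 (D = 8*(3*3) = 8*9 = 72)
I(n) = -(-5 - 9*n)/n (I(n) = -(-5 + 6*n + n*(-15))/n = -(-5 + 6*n - 15*n)/n = -(-5 - 9*n)/n)
o = -77/72 (o = 8 - (9 + 5/72) = 8 - 1*653/72 = 8 - 653/72 = -77/72 ≈ -1.0694)
-o = -1*(-77/72) = 77/72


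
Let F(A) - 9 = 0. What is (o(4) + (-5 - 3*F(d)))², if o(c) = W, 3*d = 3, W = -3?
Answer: 1225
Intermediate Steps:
d = 1 (d = (⅓)*3 = 1)
F(A) = 9 (F(A) = 9 + 0 = 9)
o(c) = -3
(o(4) + (-5 - 3*F(d)))² = (-3 + (-5 - 3*9))² = (-3 + (-5 - 27))² = (-3 - 32)² = (-35)² = 1225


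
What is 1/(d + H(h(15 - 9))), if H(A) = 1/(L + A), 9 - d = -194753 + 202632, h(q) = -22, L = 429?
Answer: -407/3203089 ≈ -0.00012706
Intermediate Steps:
d = -7870 (d = 9 - (-194753 + 202632) = 9 - 1*7879 = 9 - 7879 = -7870)
H(A) = 1/(429 + A)
1/(d + H(h(15 - 9))) = 1/(-7870 + 1/(429 - 22)) = 1/(-7870 + 1/407) = 1/(-3203089/407) = -407/3203089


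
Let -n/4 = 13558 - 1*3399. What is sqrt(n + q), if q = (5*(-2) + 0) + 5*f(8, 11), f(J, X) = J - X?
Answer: I*sqrt(40661) ≈ 201.65*I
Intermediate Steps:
n = -40636 (n = -4*(13558 - 1*3399) = -4*(13558 - 3399) = -4*10159 = -40636)
q = -25 (q = (5*(-2) + 0) + 5*(8 - 1*11) = (-10 + 0) + 5*(8 - 11) = -10 + 5*(-3) = -10 - 15 = -25)
sqrt(n + q) = sqrt(-40636 - 25) = sqrt(-40661) = I*sqrt(40661)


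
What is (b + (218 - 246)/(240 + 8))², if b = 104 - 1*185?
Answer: 25290841/3844 ≈ 6579.3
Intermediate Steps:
b = -81 (b = 104 - 185 = -81)
(b + (218 - 246)/(240 + 8))² = (-81 + (218 - 246)/(240 + 8))² = (-81 - 28/248)² = (-81 - 28*1/248)² = (-81 - 7/62)² = (-5029/62)² = 25290841/3844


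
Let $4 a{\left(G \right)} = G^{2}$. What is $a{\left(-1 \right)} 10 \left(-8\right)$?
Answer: $-20$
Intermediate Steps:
$a{\left(G \right)} = \frac{G^{2}}{4}$
$a{\left(-1 \right)} 10 \left(-8\right) = \frac{\left(-1\right)^{2}}{4} \cdot 10 \left(-8\right) = \frac{1}{4} \cdot 1 \cdot 10 \left(-8\right) = \frac{1}{4} \cdot 10 \left(-8\right) = \frac{5}{2} \left(-8\right) = -20$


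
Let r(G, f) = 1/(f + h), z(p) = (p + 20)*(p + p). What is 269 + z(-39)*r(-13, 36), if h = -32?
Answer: 1279/2 ≈ 639.50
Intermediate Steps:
z(p) = 2*p*(20 + p) (z(p) = (20 + p)*(2*p) = 2*p*(20 + p))
r(G, f) = 1/(-32 + f) (r(G, f) = 1/(f - 32) = 1/(-32 + f))
269 + z(-39)*r(-13, 36) = 269 + (2*(-39)*(20 - 39))/(-32 + 36) = 269 + (2*(-39)*(-19))/4 = 269 + 1482*(¼) = 269 + 741/2 = 1279/2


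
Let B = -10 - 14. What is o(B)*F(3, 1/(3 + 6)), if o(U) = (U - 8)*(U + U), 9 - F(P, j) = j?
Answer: 40960/3 ≈ 13653.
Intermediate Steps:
F(P, j) = 9 - j
B = -24
o(U) = 2*U*(-8 + U) (o(U) = (-8 + U)*(2*U) = 2*U*(-8 + U))
o(B)*F(3, 1/(3 + 6)) = (2*(-24)*(-8 - 24))*(9 - 1/(3 + 6)) = (2*(-24)*(-32))*(9 - 1/9) = 1536*(9 - 1*1/9) = 1536*(9 - 1/9) = 1536*(80/9) = 40960/3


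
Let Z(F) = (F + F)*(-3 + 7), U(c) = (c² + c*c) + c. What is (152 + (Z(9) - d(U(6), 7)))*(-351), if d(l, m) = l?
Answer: -51246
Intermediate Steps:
U(c) = c + 2*c² (U(c) = (c² + c²) + c = 2*c² + c = c + 2*c²)
Z(F) = 8*F (Z(F) = (2*F)*4 = 8*F)
(152 + (Z(9) - d(U(6), 7)))*(-351) = (152 + (8*9 - 6*(1 + 2*6)))*(-351) = (152 + (72 - 6*(1 + 12)))*(-351) = (152 + (72 - 6*13))*(-351) = (152 + (72 - 1*78))*(-351) = (152 + (72 - 78))*(-351) = (152 - 6)*(-351) = 146*(-351) = -51246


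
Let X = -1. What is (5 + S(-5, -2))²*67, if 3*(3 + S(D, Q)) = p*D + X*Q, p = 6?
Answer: 32428/9 ≈ 3603.1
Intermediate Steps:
S(D, Q) = -3 + 2*D - Q/3 (S(D, Q) = -3 + (6*D - Q)/3 = -3 + (-Q + 6*D)/3 = -3 + (2*D - Q/3) = -3 + 2*D - Q/3)
(5 + S(-5, -2))²*67 = (5 + (-3 + 2*(-5) - ⅓*(-2)))²*67 = (5 + (-3 - 10 + ⅔))²*67 = (5 - 37/3)²*67 = (-22/3)²*67 = (484/9)*67 = 32428/9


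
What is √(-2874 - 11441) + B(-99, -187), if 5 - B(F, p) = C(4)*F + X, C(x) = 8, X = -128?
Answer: 925 + I*√14315 ≈ 925.0 + 119.65*I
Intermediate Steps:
B(F, p) = 133 - 8*F (B(F, p) = 5 - (8*F - 128) = 5 - (-128 + 8*F) = 5 + (128 - 8*F) = 133 - 8*F)
√(-2874 - 11441) + B(-99, -187) = √(-2874 - 11441) + (133 - 8*(-99)) = √(-14315) + (133 + 792) = I*√14315 + 925 = 925 + I*√14315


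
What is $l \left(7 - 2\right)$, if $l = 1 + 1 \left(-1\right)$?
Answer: $0$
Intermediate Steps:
$l = 0$ ($l = 1 - 1 = 0$)
$l \left(7 - 2\right) = 0 \left(7 - 2\right) = 0 \cdot 5 = 0$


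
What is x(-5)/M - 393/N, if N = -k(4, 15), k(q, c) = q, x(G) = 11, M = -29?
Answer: 11353/116 ≈ 97.871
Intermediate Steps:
N = -4 (N = -1*4 = -4)
x(-5)/M - 393/N = 11/(-29) - 393/(-4) = 11*(-1/29) - 393*(-¼) = -11/29 + 393/4 = 11353/116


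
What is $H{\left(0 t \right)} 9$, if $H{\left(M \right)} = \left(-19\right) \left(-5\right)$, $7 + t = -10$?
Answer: $855$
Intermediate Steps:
$t = -17$ ($t = -7 - 10 = -17$)
$H{\left(M \right)} = 95$
$H{\left(0 t \right)} 9 = 95 \cdot 9 = 855$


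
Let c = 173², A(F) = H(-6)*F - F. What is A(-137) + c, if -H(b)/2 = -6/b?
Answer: 30340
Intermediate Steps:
H(b) = 12/b (H(b) = -(-12)/b = 12/b)
A(F) = -3*F (A(F) = (12/(-6))*F - F = (12*(-⅙))*F - F = -2*F - F = -3*F)
c = 29929
A(-137) + c = -3*(-137) + 29929 = 411 + 29929 = 30340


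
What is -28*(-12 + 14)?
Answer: -56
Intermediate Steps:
-28*(-12 + 14) = -28*2 = -56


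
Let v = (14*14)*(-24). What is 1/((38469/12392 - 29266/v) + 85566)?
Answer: 3643248/311772134771 ≈ 1.1686e-5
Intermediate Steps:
v = -4704 (v = 196*(-24) = -4704)
1/((38469/12392 - 29266/v) + 85566) = 1/((38469/12392 - 29266/(-4704)) + 85566) = 1/((38469*(1/12392) - 29266*(-1/4704)) + 85566) = 1/((38469/12392 + 14633/2352) + 85566) = 1/(33976403/3643248 + 85566) = 1/(311772134771/3643248) = 3643248/311772134771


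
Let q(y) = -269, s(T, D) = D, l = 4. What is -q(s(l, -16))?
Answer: 269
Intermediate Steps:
-q(s(l, -16)) = -1*(-269) = 269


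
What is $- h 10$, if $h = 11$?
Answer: $-110$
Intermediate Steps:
$- h 10 = \left(-1\right) 11 \cdot 10 = \left(-11\right) 10 = -110$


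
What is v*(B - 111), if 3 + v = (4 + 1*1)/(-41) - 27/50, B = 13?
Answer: 367843/1025 ≈ 358.87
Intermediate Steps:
v = -7507/2050 (v = -3 + ((4 + 1*1)/(-41) - 27/50) = -3 + ((4 + 1)*(-1/41) - 27*1/50) = -3 + (5*(-1/41) - 27/50) = -3 + (-5/41 - 27/50) = -3 - 1357/2050 = -7507/2050 ≈ -3.6619)
v*(B - 111) = -7507*(13 - 111)/2050 = -7507/2050*(-98) = 367843/1025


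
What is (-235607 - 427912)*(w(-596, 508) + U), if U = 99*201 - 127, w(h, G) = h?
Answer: -12723640344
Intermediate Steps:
U = 19772 (U = 19899 - 127 = 19772)
(-235607 - 427912)*(w(-596, 508) + U) = (-235607 - 427912)*(-596 + 19772) = -663519*19176 = -12723640344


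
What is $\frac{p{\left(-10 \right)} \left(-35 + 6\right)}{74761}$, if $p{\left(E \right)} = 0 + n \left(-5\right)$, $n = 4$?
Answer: $\frac{580}{74761} \approx 0.0077581$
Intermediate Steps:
$p{\left(E \right)} = -20$ ($p{\left(E \right)} = 0 + 4 \left(-5\right) = 0 - 20 = -20$)
$\frac{p{\left(-10 \right)} \left(-35 + 6\right)}{74761} = \frac{\left(-20\right) \left(-35 + 6\right)}{74761} = \left(-20\right) \left(-29\right) \frac{1}{74761} = 580 \cdot \frac{1}{74761} = \frac{580}{74761}$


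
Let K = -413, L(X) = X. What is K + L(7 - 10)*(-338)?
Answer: 601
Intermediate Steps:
K + L(7 - 10)*(-338) = -413 + (7 - 10)*(-338) = -413 - 3*(-338) = -413 + 1014 = 601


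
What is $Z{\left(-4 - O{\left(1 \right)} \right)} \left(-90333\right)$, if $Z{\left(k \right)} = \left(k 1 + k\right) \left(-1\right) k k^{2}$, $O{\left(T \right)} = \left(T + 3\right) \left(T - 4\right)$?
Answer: $740007936$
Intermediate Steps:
$O{\left(T \right)} = \left(-4 + T\right) \left(3 + T\right)$ ($O{\left(T \right)} = \left(3 + T\right) \left(-4 + T\right) = \left(-4 + T\right) \left(3 + T\right)$)
$Z{\left(k \right)} = - 2 k^{4}$ ($Z{\left(k \right)} = \left(k + k\right) \left(-1\right) k k^{2} = 2 k \left(-1\right) k k^{2} = - 2 k k k^{2} = - 2 k^{2} k^{2} = - 2 k^{4}$)
$Z{\left(-4 - O{\left(1 \right)} \right)} \left(-90333\right) = - 2 \left(-4 - \left(-12 + 1^{2} - 1\right)\right)^{4} \left(-90333\right) = - 2 \left(-4 - \left(-12 + 1 - 1\right)\right)^{4} \left(-90333\right) = - 2 \left(-4 - -12\right)^{4} \left(-90333\right) = - 2 \left(-4 + 12\right)^{4} \left(-90333\right) = - 2 \cdot 8^{4} \left(-90333\right) = \left(-2\right) 4096 \left(-90333\right) = \left(-8192\right) \left(-90333\right) = 740007936$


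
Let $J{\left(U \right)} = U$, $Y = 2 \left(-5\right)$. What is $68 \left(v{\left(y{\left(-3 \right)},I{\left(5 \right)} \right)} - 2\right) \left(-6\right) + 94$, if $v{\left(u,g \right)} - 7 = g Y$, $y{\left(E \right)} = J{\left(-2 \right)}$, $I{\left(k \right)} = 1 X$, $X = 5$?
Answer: $18454$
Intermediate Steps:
$Y = -10$
$I{\left(k \right)} = 5$ ($I{\left(k \right)} = 1 \cdot 5 = 5$)
$y{\left(E \right)} = -2$
$v{\left(u,g \right)} = 7 - 10 g$ ($v{\left(u,g \right)} = 7 + g \left(-10\right) = 7 - 10 g$)
$68 \left(v{\left(y{\left(-3 \right)},I{\left(5 \right)} \right)} - 2\right) \left(-6\right) + 94 = 68 \left(\left(7 - 50\right) - 2\right) \left(-6\right) + 94 = 68 \left(-43 - 2\right) \left(-6\right) + 94 = 68 \left(\left(-45\right) \left(-6\right)\right) + 94 = 68 \cdot 270 + 94 = 18360 + 94 = 18454$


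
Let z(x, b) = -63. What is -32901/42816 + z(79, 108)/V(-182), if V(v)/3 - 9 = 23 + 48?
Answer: -73567/71360 ≈ -1.0309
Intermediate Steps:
V(v) = 240 (V(v) = 27 + 3*(23 + 48) = 27 + 3*71 = 27 + 213 = 240)
-32901/42816 + z(79, 108)/V(-182) = -32901/42816 - 63/240 = -32901*1/42816 - 63*1/240 = -10967/14272 - 21/80 = -73567/71360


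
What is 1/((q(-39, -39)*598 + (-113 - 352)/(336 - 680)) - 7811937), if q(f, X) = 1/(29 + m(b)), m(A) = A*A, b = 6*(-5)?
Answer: -319576/2496506941015 ≈ -1.2801e-7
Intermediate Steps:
b = -30
m(A) = A²
q(f, X) = 1/929 (q(f, X) = 1/(29 + (-30)²) = 1/(29 + 900) = 1/929)
1/((q(-39, -39)*598 + (-113 - 352)/(336 - 680)) - 7811937) = 1/(((1/929)*598 + (-113 - 352)/(336 - 680)) - 7811937) = 1/((598/929 - 465/(-344)) - 7811937) = 1/((598/929 - 465*(-1/344)) - 7811937) = 1/((598/929 + 465/344) - 7811937) = 1/(637697/319576 - 7811937) = 1/(-2496506941015/319576) = -319576/2496506941015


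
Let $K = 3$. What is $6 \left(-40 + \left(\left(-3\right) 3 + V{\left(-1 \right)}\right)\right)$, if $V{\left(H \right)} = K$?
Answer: $-276$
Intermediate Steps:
$V{\left(H \right)} = 3$
$6 \left(-40 + \left(\left(-3\right) 3 + V{\left(-1 \right)}\right)\right) = 6 \left(-40 + \left(\left(-3\right) 3 + 3\right)\right) = 6 \left(-40 + \left(-9 + 3\right)\right) = 6 \left(-40 - 6\right) = 6 \left(-46\right) = -276$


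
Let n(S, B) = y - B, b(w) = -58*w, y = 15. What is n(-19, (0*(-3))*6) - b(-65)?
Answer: -3755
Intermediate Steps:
n(S, B) = 15 - B
n(-19, (0*(-3))*6) - b(-65) = (15 - 0*(-3)*6) - (-58)*(-65) = (15 - 0*6) - 1*3770 = (15 - 1*0) - 3770 = (15 + 0) - 3770 = 15 - 3770 = -3755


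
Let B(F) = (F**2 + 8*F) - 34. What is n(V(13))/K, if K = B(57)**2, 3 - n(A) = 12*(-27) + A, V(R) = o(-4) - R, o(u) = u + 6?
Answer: 338/13476241 ≈ 2.5081e-5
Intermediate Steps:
o(u) = 6 + u
V(R) = 2 - R (V(R) = (6 - 4) - R = 2 - R)
n(A) = 327 - A (n(A) = 3 - (12*(-27) + A) = 3 - (-324 + A) = 3 + (324 - A) = 327 - A)
B(F) = -34 + F**2 + 8*F
K = 13476241 (K = (-34 + 57**2 + 8*57)**2 = (-34 + 3249 + 456)**2 = 3671**2 = 13476241)
n(V(13))/K = (327 - (2 - 1*13))/13476241 = (327 - (2 - 13))*(1/13476241) = (327 - 1*(-11))*(1/13476241) = (327 + 11)*(1/13476241) = 338*(1/13476241) = 338/13476241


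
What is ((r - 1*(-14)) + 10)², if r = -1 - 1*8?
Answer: 225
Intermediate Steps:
r = -9 (r = -1 - 8 = -9)
((r - 1*(-14)) + 10)² = ((-9 - 1*(-14)) + 10)² = ((-9 + 14) + 10)² = (5 + 10)² = 15² = 225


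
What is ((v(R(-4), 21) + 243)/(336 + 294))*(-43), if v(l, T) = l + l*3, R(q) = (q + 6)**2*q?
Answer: -7697/630 ≈ -12.217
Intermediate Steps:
R(q) = q*(6 + q)**2 (R(q) = (6 + q)**2*q = q*(6 + q)**2)
v(l, T) = 4*l (v(l, T) = l + 3*l = 4*l)
((v(R(-4), 21) + 243)/(336 + 294))*(-43) = ((4*(-4*(6 - 4)**2) + 243)/(336 + 294))*(-43) = ((4*(-4*2**2) + 243)/630)*(-43) = ((4*(-4*4) + 243)*(1/630))*(-43) = ((4*(-16) + 243)*(1/630))*(-43) = ((-64 + 243)*(1/630))*(-43) = (179*(1/630))*(-43) = (179/630)*(-43) = -7697/630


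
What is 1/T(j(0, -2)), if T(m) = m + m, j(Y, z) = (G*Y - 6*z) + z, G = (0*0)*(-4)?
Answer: 1/20 ≈ 0.050000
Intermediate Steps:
G = 0 (G = 0*(-4) = 0)
j(Y, z) = -5*z (j(Y, z) = (0*Y - 6*z) + z = (0 - 6*z) + z = -6*z + z = -5*z)
T(m) = 2*m
1/T(j(0, -2)) = 1/(2*(-5*(-2))) = 1/(2*10) = 1/20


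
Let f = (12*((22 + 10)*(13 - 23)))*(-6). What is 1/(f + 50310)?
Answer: 1/73350 ≈ 1.3633e-5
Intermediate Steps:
f = 23040 (f = (12*(32*(-10)))*(-6) = (12*(-320))*(-6) = -3840*(-6) = 23040)
1/(f + 50310) = 1/(23040 + 50310) = 1/73350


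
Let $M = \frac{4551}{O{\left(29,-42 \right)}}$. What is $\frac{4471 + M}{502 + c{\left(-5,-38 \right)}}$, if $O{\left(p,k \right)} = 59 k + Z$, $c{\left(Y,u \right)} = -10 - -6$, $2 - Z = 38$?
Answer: $\frac{3745181}{417324} \approx 8.9743$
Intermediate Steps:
$Z = -36$ ($Z = 2 - 38 = -36$)
$c{\left(Y,u \right)} = -4$ ($c{\left(Y,u \right)} = -10 + 6 = -4$)
$O{\left(p,k \right)} = -36 + 59 k$ ($O{\left(p,k \right)} = 59 k - 36 = -36 + 59 k$)
$M = - \frac{1517}{838}$ ($M = \frac{4551}{-36 + 59 \left(-42\right)} = \frac{4551}{-36 - 2478} = \frac{4551}{-2514} = 4551 \left(- \frac{1}{2514}\right) = - \frac{1517}{838} \approx -1.8103$)
$\frac{4471 + M}{502 + c{\left(-5,-38 \right)}} = \frac{4471 - \frac{1517}{838}}{502 - 4} = \frac{3745181}{838 \cdot 498} = \frac{3745181}{838} \cdot \frac{1}{498} = \frac{3745181}{417324}$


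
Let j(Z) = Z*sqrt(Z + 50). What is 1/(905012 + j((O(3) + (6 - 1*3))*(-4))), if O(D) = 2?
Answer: 226253/204761677036 + 5*sqrt(30)/204761677036 ≈ 1.1051e-6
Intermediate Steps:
j(Z) = Z*sqrt(50 + Z)
1/(905012 + j((O(3) + (6 - 1*3))*(-4))) = 1/(905012 + ((2 + (6 - 1*3))*(-4))*sqrt(50 + (2 + (6 - 1*3))*(-4))) = 1/(905012 + ((2 + (6 - 3))*(-4))*sqrt(50 + (2 + (6 - 3))*(-4))) = 1/(905012 + ((2 + 3)*(-4))*sqrt(50 + (2 + 3)*(-4))) = 1/(905012 + (5*(-4))*sqrt(50 + 5*(-4))) = 1/(905012 - 20*sqrt(50 - 20)) = 1/(905012 - 20*sqrt(30))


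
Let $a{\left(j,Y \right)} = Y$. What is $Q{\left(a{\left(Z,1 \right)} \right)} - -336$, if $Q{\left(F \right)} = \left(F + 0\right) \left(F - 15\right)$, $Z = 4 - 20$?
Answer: $322$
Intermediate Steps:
$Z = -16$ ($Z = 4 - 20 = -16$)
$Q{\left(F \right)} = F \left(-15 + F\right)$
$Q{\left(a{\left(Z,1 \right)} \right)} - -336 = 1 \left(-15 + 1\right) - -336 = 1 \left(-14\right) + 336 = -14 + 336 = 322$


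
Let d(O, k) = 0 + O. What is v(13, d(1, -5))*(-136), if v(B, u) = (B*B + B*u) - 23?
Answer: -21624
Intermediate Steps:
d(O, k) = O
v(B, u) = -23 + B² + B*u (v(B, u) = (B² + B*u) - 23 = -23 + B² + B*u)
v(13, d(1, -5))*(-136) = (-23 + 13² + 13*1)*(-136) = (-23 + 169 + 13)*(-136) = 159*(-136) = -21624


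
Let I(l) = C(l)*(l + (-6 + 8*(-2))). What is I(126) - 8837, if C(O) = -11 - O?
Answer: -23085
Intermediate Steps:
I(l) = (-22 + l)*(-11 - l) (I(l) = (-11 - l)*(l + (-6 + 8*(-2))) = (-11 - l)*(l + (-6 - 16)) = (-11 - l)*(l - 22) = (-11 - l)*(-22 + l) = (-22 + l)*(-11 - l))
I(126) - 8837 = -(-22 + 126)*(11 + 126) - 8837 = -1*104*137 - 8837 = -14248 - 8837 = -23085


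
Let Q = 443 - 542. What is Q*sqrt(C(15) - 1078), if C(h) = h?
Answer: -99*I*sqrt(1063) ≈ -3227.8*I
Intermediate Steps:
Q = -99
Q*sqrt(C(15) - 1078) = -99*sqrt(15 - 1078) = -99*I*sqrt(1063)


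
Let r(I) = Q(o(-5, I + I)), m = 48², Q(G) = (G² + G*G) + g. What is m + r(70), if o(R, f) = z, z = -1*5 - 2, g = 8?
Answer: 2410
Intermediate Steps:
z = -7 (z = -5 - 2 = -7)
o(R, f) = -7
Q(G) = 8 + 2*G² (Q(G) = (G² + G*G) + 8 = (G² + G²) + 8 = 2*G² + 8 = 8 + 2*G²)
m = 2304
r(I) = 106 (r(I) = 8 + 2*(-7)² = 8 + 2*49 = 8 + 98 = 106)
m + r(70) = 2304 + 106 = 2410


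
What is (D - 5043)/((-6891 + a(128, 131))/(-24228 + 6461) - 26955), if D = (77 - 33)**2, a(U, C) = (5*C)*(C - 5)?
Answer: 55202069/478985124 ≈ 0.11525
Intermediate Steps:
a(U, C) = 5*C*(-5 + C) (a(U, C) = (5*C)*(-5 + C) = 5*C*(-5 + C))
D = 1936 (D = 44**2 = 1936)
(D - 5043)/((-6891 + a(128, 131))/(-24228 + 6461) - 26955) = (1936 - 5043)/((-6891 + 5*131*(-5 + 131))/(-24228 + 6461) - 26955) = -3107/((-6891 + 5*131*126)/(-17767) - 26955) = -3107/((-6891 + 82530)*(-1/17767) - 26955) = -3107/(75639*(-1/17767) - 26955) = -3107/(-75639/17767 - 26955) = -3107/(-478985124/17767) = -3107*(-17767/478985124) = 55202069/478985124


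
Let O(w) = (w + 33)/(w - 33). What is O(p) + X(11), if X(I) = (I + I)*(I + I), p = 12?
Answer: 3373/7 ≈ 481.86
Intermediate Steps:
X(I) = 4*I² (X(I) = (2*I)*(2*I) = 4*I²)
O(w) = (33 + w)/(-33 + w)
O(p) + X(11) = (33 + 12)/(-33 + 12) + 4*11² = 45/(-21) + 4*121 = -1/21*45 + 484 = -15/7 + 484 = 3373/7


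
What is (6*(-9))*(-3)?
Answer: 162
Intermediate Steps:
(6*(-9))*(-3) = -54*(-3) = 162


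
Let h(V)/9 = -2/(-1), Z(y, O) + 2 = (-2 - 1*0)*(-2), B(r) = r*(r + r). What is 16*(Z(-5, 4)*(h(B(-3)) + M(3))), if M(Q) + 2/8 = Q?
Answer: 664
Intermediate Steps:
B(r) = 2*r² (B(r) = r*(2*r) = 2*r²)
M(Q) = -¼ + Q
Z(y, O) = 2 (Z(y, O) = -2 + (-2 - 1*0)*(-2) = -2 + (-2 + 0)*(-2) = -2 - 2*(-2) = -2 + 4 = 2)
h(V) = 18 (h(V) = 9*(-2/(-1)) = 9*(-2*(-1)) = 9*2 = 18)
16*(Z(-5, 4)*(h(B(-3)) + M(3))) = 16*(2*(18 + (-¼ + 3))) = 16*(2*(18 + 11/4)) = 16*(2*(83/4)) = 16*(83/2) = 664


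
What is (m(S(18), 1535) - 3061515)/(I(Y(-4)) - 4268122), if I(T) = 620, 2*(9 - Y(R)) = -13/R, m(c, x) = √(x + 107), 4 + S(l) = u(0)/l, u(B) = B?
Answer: 3061515/4267502 - √1642/4267502 ≈ 0.71739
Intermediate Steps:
S(l) = -4 (S(l) = -4 + 0/l = -4 + 0 = -4)
m(c, x) = √(107 + x)
Y(R) = 9 + 13/(2*R) (Y(R) = 9 - (-13)/(2*R) = 9 + 13/(2*R))
(m(S(18), 1535) - 3061515)/(I(Y(-4)) - 4268122) = (√(107 + 1535) - 3061515)/(620 - 4268122) = (√1642 - 3061515)/(-4267502) = (-3061515 + √1642)*(-1/4267502) = 3061515/4267502 - √1642/4267502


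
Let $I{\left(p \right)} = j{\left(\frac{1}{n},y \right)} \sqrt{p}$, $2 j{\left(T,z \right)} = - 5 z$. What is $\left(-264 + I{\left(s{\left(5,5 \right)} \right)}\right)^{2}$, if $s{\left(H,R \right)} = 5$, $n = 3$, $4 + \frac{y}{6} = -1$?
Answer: $97821 - 39600 \sqrt{5} \approx 9272.7$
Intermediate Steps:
$y = -30$ ($y = -24 + 6 \left(-1\right) = -24 - 6 = -30$)
$j{\left(T,z \right)} = - \frac{5 z}{2}$ ($j{\left(T,z \right)} = \frac{\left(-5\right) z}{2} = - \frac{5 z}{2}$)
$I{\left(p \right)} = 75 \sqrt{p}$ ($I{\left(p \right)} = \left(- \frac{5}{2}\right) \left(-30\right) \sqrt{p} = 75 \sqrt{p}$)
$\left(-264 + I{\left(s{\left(5,5 \right)} \right)}\right)^{2} = \left(-264 + 75 \sqrt{5}\right)^{2}$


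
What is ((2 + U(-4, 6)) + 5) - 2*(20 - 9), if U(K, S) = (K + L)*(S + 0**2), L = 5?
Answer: -9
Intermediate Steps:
U(K, S) = S*(5 + K) (U(K, S) = (K + 5)*(S + 0**2) = (5 + K)*(S + 0) = (5 + K)*S = S*(5 + K))
((2 + U(-4, 6)) + 5) - 2*(20 - 9) = ((2 + 6*(5 - 4)) + 5) - 2*(20 - 9) = ((2 + 6*1) + 5) - 2*11 = ((2 + 6) + 5) - 22 = (8 + 5) - 22 = 13 - 22 = -9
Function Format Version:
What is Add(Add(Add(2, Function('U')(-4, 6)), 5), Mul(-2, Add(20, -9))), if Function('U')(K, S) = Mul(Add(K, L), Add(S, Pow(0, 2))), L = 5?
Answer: -9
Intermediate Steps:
Function('U')(K, S) = Mul(S, Add(5, K)) (Function('U')(K, S) = Mul(Add(K, 5), Add(S, Pow(0, 2))) = Mul(Add(5, K), Add(S, 0)) = Mul(Add(5, K), S) = Mul(S, Add(5, K)))
Add(Add(Add(2, Function('U')(-4, 6)), 5), Mul(-2, Add(20, -9))) = Add(Add(Add(2, Mul(6, Add(5, -4))), 5), Mul(-2, Add(20, -9))) = Add(Add(Add(2, Mul(6, 1)), 5), Mul(-2, 11)) = Add(Add(Add(2, 6), 5), -22) = Add(Add(8, 5), -22) = Add(13, -22) = -9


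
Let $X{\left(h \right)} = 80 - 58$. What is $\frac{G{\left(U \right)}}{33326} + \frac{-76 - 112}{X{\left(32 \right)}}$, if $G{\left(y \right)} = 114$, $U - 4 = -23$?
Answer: $- \frac{82405}{9647} \approx -8.542$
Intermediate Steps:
$U = -19$ ($U = 4 - 23 = -19$)
$X{\left(h \right)} = 22$ ($X{\left(h \right)} = 80 - 58 = 22$)
$\frac{G{\left(U \right)}}{33326} + \frac{-76 - 112}{X{\left(32 \right)}} = \frac{114}{33326} + \frac{-76 - 112}{22} = 114 \cdot \frac{1}{33326} + \left(-76 - 112\right) \frac{1}{22} = \frac{3}{877} - \frac{94}{11} = - \frac{82405}{9647}$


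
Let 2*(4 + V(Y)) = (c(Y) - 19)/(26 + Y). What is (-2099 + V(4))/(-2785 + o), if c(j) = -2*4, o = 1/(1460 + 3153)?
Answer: 194064297/256944080 ≈ 0.75528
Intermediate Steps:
o = 1/4613 ≈ 0.00021678
c(j) = -8
V(Y) = -4 - 27/(2*(26 + Y)) (V(Y) = -4 + ((-8 - 19)/(26 + Y))/2 = -4 + (-27/(26 + Y))/2 = -4 - 27/(2*(26 + Y)))
(-2099 + V(4))/(-2785 + o) = (-2099 + (-235 - 8*4)/(2*(26 + 4)))/(-2785 + 1/4613) = (-2099 + (1/2)*(-235 - 32)/30)/(-12847204/4613) = (-2099 + (1/2)*(1/30)*(-267))*(-4613/12847204) = (-2099 - 89/20)*(-4613/12847204) = -42069/20*(-4613/12847204) = 194064297/256944080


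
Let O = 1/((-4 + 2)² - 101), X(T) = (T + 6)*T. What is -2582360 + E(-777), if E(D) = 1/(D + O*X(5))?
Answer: -194771920737/75424 ≈ -2.5824e+6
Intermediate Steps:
X(T) = T*(6 + T) (X(T) = (6 + T)*T = T*(6 + T))
O = -1/97 (O = 1/((-2)² - 101) = 1/(4 - 101) = 1/(-97) = -1/97 ≈ -0.010309)
E(D) = 1/(-55/97 + D) (E(D) = 1/(D - 5*(6 + 5)/97) = 1/(D - 5*11/97) = 1/(D - 1/97*55) = 1/(D - 55/97) = 1/(-55/97 + D))
-2582360 + E(-777) = -2582360 + 97/(-55 + 97*(-777)) = -2582360 + 97/(-55 - 75369) = -2582360 + 97/(-75424) = -2582360 + 97*(-1/75424) = -2582360 - 97/75424 = -194771920737/75424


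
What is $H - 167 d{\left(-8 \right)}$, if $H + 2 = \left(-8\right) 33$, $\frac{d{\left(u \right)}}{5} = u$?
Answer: $6414$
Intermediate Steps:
$d{\left(u \right)} = 5 u$
$H = -266$ ($H = -2 - 264 = -266$)
$H - 167 d{\left(-8 \right)} = -266 - 167 \cdot 5 \left(-8\right) = -266 - -6680 = -266 + 6680 = 6414$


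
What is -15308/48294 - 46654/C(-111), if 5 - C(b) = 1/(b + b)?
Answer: -250103522230/26827317 ≈ -9322.7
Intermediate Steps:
C(b) = 5 - 1/(2*b) (C(b) = 5 - 1/(b + b) = 5 - 1/(2*b))
-15308/48294 - 46654/C(-111) = -15308/48294 - 46654/(5 - 1/2/(-111)) = -15308*1/48294 - 46654/(5 - 1/2*(-1/111)) = -7654/24147 - 46654/(5 + 1/222) = -7654/24147 - 46654/1111/222 = -7654/24147 - 46654*222/1111 = -7654/24147 - 10357188/1111 = -250103522230/26827317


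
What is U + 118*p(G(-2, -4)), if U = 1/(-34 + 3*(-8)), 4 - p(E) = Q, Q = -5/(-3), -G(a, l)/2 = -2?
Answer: 47905/174 ≈ 275.32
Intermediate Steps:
G(a, l) = 4 (G(a, l) = -2*(-2) = 4)
Q = 5/3 (Q = -5*(-1/3) = 5/3 ≈ 1.6667)
p(E) = 7/3 (p(E) = 4 - 1*5/3 = 4 - 5/3 = 7/3)
U = -1/58 (U = 1/(-34 - 24) = 1/(-58) = -1/58 ≈ -0.017241)
U + 118*p(G(-2, -4)) = -1/58 + 118*(7/3) = -1/58 + 826/3 = 47905/174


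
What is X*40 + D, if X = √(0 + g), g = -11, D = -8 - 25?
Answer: -33 + 40*I*√11 ≈ -33.0 + 132.67*I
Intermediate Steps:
D = -33
X = I*√11 (X = √(0 - 11) = √(-11) = I*√11 ≈ 3.3166*I)
X*40 + D = (I*√11)*40 - 33 = 40*I*√11 - 33 = -33 + 40*I*√11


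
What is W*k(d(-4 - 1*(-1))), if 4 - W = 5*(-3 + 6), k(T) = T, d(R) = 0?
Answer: 0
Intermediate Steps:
W = -11 (W = 4 - 5*(-3 + 6) = 4 - 5*3 = 4 - 1*15 = 4 - 15 = -11)
W*k(d(-4 - 1*(-1))) = -11*0 = 0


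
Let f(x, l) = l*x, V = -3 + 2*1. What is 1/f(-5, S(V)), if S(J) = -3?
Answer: 1/15 ≈ 0.066667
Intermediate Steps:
V = -1 (V = -3 + 2 = -1)
1/f(-5, S(V)) = 1/(-3*(-5)) = 1/15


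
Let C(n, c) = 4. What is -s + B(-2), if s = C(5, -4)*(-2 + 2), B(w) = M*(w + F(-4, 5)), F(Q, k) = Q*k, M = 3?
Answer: -66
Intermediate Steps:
B(w) = -60 + 3*w (B(w) = 3*(w - 4*5) = 3*(w - 20) = 3*(-20 + w) = -60 + 3*w)
s = 0 (s = 4*(-2 + 2) = 4*0 = 0)
-s + B(-2) = -1*0 + (-60 + 3*(-2)) = 0 + (-60 - 6) = 0 - 66 = -66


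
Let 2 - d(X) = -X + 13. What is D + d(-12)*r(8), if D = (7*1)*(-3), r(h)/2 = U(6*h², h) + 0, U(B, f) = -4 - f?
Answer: 531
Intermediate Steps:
d(X) = -11 + X (d(X) = 2 - (-X + 13) = 2 - (13 - X) = 2 + (-13 + X) = -11 + X)
r(h) = -8 - 2*h (r(h) = 2*((-4 - h) + 0) = 2*(-4 - h) = -8 - 2*h)
D = -21 (D = 7*(-3) = -21)
D + d(-12)*r(8) = -21 + (-11 - 12)*(-8 - 2*8) = -21 - 23*(-8 - 16) = -21 - 23*(-24) = -21 + 552 = 531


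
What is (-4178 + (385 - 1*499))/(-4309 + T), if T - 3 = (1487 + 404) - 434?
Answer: 116/77 ≈ 1.5065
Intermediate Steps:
T = 1460 (T = 3 + ((1487 + 404) - 434) = 3 + (1891 - 434) = 3 + 1457 = 1460)
(-4178 + (385 - 1*499))/(-4309 + T) = (-4178 + (385 - 1*499))/(-4309 + 1460) = (-4178 + (385 - 499))/(-2849) = (-4178 - 114)*(-1/2849) = -4292*(-1/2849) = 116/77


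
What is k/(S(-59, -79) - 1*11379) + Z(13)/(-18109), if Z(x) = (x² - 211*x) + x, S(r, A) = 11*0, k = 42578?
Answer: -57069491/15850947 ≈ -3.6004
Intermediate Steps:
S(r, A) = 0
Z(x) = x² - 210*x
k/(S(-59, -79) - 1*11379) + Z(13)/(-18109) = 42578/(0 - 1*11379) + (13*(-210 + 13))/(-18109) = 42578/(0 - 11379) + (13*(-197))*(-1/18109) = 42578/(-11379) - 2561*(-1/18109) = 42578*(-1/11379) + 197/1393 = -42578/11379 + 197/1393 = -57069491/15850947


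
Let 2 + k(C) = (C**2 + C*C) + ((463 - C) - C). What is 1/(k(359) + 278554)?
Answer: 1/536059 ≈ 1.8655e-6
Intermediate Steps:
k(C) = 461 - 2*C + 2*C**2 (k(C) = -2 + ((C**2 + C*C) + ((463 - C) - C)) = -2 + ((C**2 + C**2) + (463 - 2*C)) = -2 + (2*C**2 + (463 - 2*C)) = -2 + (463 - 2*C + 2*C**2) = 461 - 2*C + 2*C**2)
1/(k(359) + 278554) = 1/((461 - 2*359 + 2*359**2) + 278554) = 1/((461 - 718 + 2*128881) + 278554) = 1/((461 - 718 + 257762) + 278554) = 1/(257505 + 278554) = 1/536059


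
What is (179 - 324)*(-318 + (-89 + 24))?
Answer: 55535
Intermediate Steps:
(179 - 324)*(-318 + (-89 + 24)) = -145*(-318 - 65) = -145*(-383) = 55535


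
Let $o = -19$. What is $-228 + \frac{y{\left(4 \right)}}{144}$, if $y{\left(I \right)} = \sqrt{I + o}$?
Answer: $-228 + \frac{i \sqrt{15}}{144} \approx -228.0 + 0.026896 i$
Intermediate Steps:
$y{\left(I \right)} = \sqrt{-19 + I}$ ($y{\left(I \right)} = \sqrt{I - 19} = \sqrt{-19 + I}$)
$-228 + \frac{y{\left(4 \right)}}{144} = -228 + \frac{\sqrt{-19 + 4}}{144} = -228 + \frac{\sqrt{-15}}{144} = -228 + \frac{i \sqrt{15}}{144}$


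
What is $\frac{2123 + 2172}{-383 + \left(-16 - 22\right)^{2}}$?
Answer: $\frac{4295}{1061} \approx 4.0481$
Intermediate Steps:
$\frac{2123 + 2172}{-383 + \left(-16 - 22\right)^{2}} = \frac{4295}{-383 + \left(-38\right)^{2}} = \frac{4295}{-383 + 1444} = \frac{4295}{1061}$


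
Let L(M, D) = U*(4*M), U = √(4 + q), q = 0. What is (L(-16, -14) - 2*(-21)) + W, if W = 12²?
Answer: 58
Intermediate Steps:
U = 2 (U = √(4 + 0) = √4 = 2)
W = 144
L(M, D) = 8*M (L(M, D) = 2*(4*M) = 8*M)
(L(-16, -14) - 2*(-21)) + W = (8*(-16) - 2*(-21)) + 144 = (-128 + 42) + 144 = -86 + 144 = 58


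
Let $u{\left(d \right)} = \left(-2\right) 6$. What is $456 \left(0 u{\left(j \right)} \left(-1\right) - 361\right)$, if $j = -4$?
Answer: $-164616$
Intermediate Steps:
$u{\left(d \right)} = -12$
$456 \left(0 u{\left(j \right)} \left(-1\right) - 361\right) = 456 \left(0 \left(-12\right) \left(-1\right) - 361\right) = 456 \left(0 \left(-1\right) - 361\right) = 456 \left(0 - 361\right) = 456 \left(-361\right) = -164616$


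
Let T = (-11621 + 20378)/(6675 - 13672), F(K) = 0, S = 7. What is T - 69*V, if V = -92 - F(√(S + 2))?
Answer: 44408199/6997 ≈ 6346.8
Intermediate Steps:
T = -8757/6997 (T = 8757/(-6997) = 8757*(-1/6997) = -8757/6997 ≈ -1.2515)
V = -92 (V = -92 - 1*0 = -92 + 0 = -92)
T - 69*V = -8757/6997 - 69*(-92) = -8757/6997 + 6348 = 44408199/6997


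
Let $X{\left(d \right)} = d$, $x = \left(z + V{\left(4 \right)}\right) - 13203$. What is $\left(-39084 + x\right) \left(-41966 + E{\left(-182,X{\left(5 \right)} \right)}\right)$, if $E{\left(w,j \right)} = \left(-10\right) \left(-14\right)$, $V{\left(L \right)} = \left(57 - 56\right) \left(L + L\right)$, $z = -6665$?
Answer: $2465391744$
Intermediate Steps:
$V{\left(L \right)} = 2 L$ ($V{\left(L \right)} = 1 \cdot 2 L = 2 L$)
$x = -19860$ ($x = \left(-6665 + 2 \cdot 4\right) - 13203 = \left(-6665 + 8\right) - 13203 = -6657 - 13203 = -19860$)
$E{\left(w,j \right)} = 140$
$\left(-39084 + x\right) \left(-41966 + E{\left(-182,X{\left(5 \right)} \right)}\right) = \left(-39084 - 19860\right) \left(-41966 + 140\right) = \left(-58944\right) \left(-41826\right) = 2465391744$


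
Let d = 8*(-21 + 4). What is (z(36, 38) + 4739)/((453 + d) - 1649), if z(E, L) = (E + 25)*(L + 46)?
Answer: -9863/1332 ≈ -7.4047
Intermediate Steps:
d = -136 (d = 8*(-17) = -136)
z(E, L) = (25 + E)*(46 + L)
(z(36, 38) + 4739)/((453 + d) - 1649) = ((1150 + 25*38 + 46*36 + 36*38) + 4739)/((453 - 136) - 1649) = ((1150 + 950 + 1656 + 1368) + 4739)/(317 - 1649) = (5124 + 4739)/(-1332) = 9863*(-1/1332) = -9863/1332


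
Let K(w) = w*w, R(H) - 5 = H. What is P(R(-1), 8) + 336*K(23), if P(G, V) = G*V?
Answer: 177776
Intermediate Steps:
R(H) = 5 + H
K(w) = w²
P(R(-1), 8) + 336*K(23) = (5 - 1)*8 + 336*23² = 4*8 + 336*529 = 32 + 177744 = 177776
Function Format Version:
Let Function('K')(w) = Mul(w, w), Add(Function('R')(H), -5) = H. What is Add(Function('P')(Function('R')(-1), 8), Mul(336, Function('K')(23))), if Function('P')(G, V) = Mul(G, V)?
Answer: 177776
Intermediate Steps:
Function('R')(H) = Add(5, H)
Function('K')(w) = Pow(w, 2)
Add(Function('P')(Function('R')(-1), 8), Mul(336, Function('K')(23))) = Add(Mul(Add(5, -1), 8), Mul(336, Pow(23, 2))) = Add(Mul(4, 8), Mul(336, 529)) = Add(32, 177744) = 177776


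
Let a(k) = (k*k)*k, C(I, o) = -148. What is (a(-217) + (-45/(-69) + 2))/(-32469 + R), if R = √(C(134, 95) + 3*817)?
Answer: 3815450664861/12123687067 + 822573983*√47/12123687067 ≈ 315.18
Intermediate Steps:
R = 7*√47 (R = √(-148 + 3*817) = √(-148 + 2451) = √2303 = 7*√47 ≈ 47.990)
a(k) = k³ (a(k) = k²*k = k³)
(a(-217) + (-45/(-69) + 2))/(-32469 + R) = ((-217)³ + (-45/(-69) + 2))/(-32469 + 7*√47) = (-10218313 + (-45*(-1/69) + 2))/(-32469 + 7*√47) = (-10218313 + (15/23 + 2))/(-32469 + 7*√47) = (-10218313 + 61/23)/(-32469 + 7*√47) = -235021138/(23*(-32469 + 7*√47))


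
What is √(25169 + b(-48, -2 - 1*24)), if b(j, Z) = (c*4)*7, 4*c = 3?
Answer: √25190 ≈ 158.71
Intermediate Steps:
c = ¾ (c = (¼)*3 = ¾ ≈ 0.75000)
b(j, Z) = 21 (b(j, Z) = ((¾)*4)*7 = 3*7 = 21)
√(25169 + b(-48, -2 - 1*24)) = √(25169 + 21) = √25190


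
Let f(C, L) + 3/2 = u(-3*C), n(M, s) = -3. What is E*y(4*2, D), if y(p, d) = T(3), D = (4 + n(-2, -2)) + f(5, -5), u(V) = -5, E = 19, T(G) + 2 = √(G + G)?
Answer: -38 + 19*√6 ≈ 8.5403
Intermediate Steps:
T(G) = -2 + √2*√G (T(G) = -2 + √(G + G) = -2 + √(2*G) = -2 + √2*√G)
f(C, L) = -13/2 (f(C, L) = -3/2 - 5 = -13/2)
D = -11/2 (D = (4 - 3) - 13/2 = 1 - 13/2 = -11/2 ≈ -5.5000)
y(p, d) = -2 + √6 (y(p, d) = -2 + √2*√3 = -2 + √6)
E*y(4*2, D) = 19*(-2 + √6) = -38 + 19*√6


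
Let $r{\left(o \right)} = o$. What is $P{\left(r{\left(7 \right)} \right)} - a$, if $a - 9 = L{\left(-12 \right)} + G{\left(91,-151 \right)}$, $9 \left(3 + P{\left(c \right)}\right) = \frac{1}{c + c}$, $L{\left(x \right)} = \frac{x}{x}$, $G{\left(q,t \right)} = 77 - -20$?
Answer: $- \frac{13859}{126} \approx -109.99$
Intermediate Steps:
$G{\left(q,t \right)} = 97$ ($G{\left(q,t \right)} = 77 + 20 = 97$)
$L{\left(x \right)} = 1$
$P{\left(c \right)} = -3 + \frac{1}{18 c}$ ($P{\left(c \right)} = -3 + \frac{1}{9 \left(c + c\right)} = -3 + \frac{1}{9 \cdot 2 c} = -3 + \frac{\frac{1}{2} \frac{1}{c}}{9} = -3 + \frac{1}{18 c}$)
$a = 107$ ($a = 9 + \left(1 + 97\right) = 9 + 98 = 107$)
$P{\left(r{\left(7 \right)} \right)} - a = \left(-3 + \frac{1}{18 \cdot 7}\right) - 107 = \left(-3 + \frac{1}{18} \cdot \frac{1}{7}\right) - 107 = \left(-3 + \frac{1}{126}\right) - 107 = - \frac{377}{126} - 107 = - \frac{13859}{126}$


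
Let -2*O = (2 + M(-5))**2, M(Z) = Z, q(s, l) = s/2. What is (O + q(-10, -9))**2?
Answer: 361/4 ≈ 90.250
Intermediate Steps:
q(s, l) = s/2 (q(s, l) = s*(1/2) = s/2)
O = -9/2 (O = -(2 - 5)**2/2 = -1/2*(-3)**2 = -1/2*9 = -9/2 ≈ -4.5000)
(O + q(-10, -9))**2 = (-9/2 + (1/2)*(-10))**2 = (-9/2 - 5)**2 = (-19/2)**2 = 361/4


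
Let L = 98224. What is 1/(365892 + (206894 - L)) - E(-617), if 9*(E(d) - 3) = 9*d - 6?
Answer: 875092331/1423686 ≈ 614.67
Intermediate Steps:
E(d) = 7/3 + d (E(d) = 3 + (9*d - 6)/9 = 3 + (-6 + 9*d)/9 = 3 + (-⅔ + d) = 7/3 + d)
1/(365892 + (206894 - L)) - E(-617) = 1/(365892 + (206894 - 1*98224)) - (7/3 - 617) = 1/(365892 + (206894 - 98224)) - 1*(-1844/3) = 1/(365892 + 108670) + 1844/3 = 1/474562 + 1844/3 = 875092331/1423686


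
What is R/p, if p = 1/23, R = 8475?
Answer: 194925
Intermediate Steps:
p = 1/23 ≈ 0.043478
R/p = 8475/(1/23) = 8475*23 = 194925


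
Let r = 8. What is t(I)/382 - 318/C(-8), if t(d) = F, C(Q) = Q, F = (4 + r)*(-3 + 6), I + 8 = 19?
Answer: 30441/764 ≈ 39.844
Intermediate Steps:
I = 11 (I = -8 + 19 = 11)
F = 36 (F = (4 + 8)*(-3 + 6) = 12*3 = 36)
t(d) = 36
t(I)/382 - 318/C(-8) = 36/382 - 318/(-8) = 36*(1/382) - 318*(-⅛) = 18/191 + 159/4 = 30441/764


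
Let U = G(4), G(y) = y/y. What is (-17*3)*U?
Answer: -51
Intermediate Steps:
G(y) = 1
U = 1
(-17*3)*U = -17*3*1 = -51*1 = -51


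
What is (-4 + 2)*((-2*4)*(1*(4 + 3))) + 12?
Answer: 124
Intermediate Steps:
(-4 + 2)*((-2*4)*(1*(4 + 3))) + 12 = -(-16)*1*7 + 12 = -(-16)*7 + 12 = -2*(-56) + 12 = 112 + 12 = 124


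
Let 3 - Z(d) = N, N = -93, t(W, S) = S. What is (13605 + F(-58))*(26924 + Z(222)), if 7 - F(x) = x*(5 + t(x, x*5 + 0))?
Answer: -78844360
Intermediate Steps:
F(x) = 7 - x*(5 + 5*x) (F(x) = 7 - x*(5 + (x*5 + 0)) = 7 - x*(5 + (5*x + 0)) = 7 - x*(5 + 5*x))
Z(d) = 96 (Z(d) = 3 - 1*(-93) = 3 + 93 = 96)
(13605 + F(-58))*(26924 + Z(222)) = (13605 + (7 - 5*(-58) - 5*(-58)²))*(26924 + 96) = (13605 + (7 + 290 - 5*3364))*27020 = (13605 + (7 + 290 - 16820))*27020 = (13605 - 16523)*27020 = -2918*27020 = -78844360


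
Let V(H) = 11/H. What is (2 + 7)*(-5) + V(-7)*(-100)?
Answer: 785/7 ≈ 112.14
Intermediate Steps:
(2 + 7)*(-5) + V(-7)*(-100) = (2 + 7)*(-5) + (11/(-7))*(-100) = 9*(-5) + (11*(-⅐))*(-100) = -45 - 11/7*(-100) = -45 + 1100/7 = 785/7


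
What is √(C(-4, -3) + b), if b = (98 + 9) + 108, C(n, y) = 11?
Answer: √226 ≈ 15.033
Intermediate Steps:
b = 215 (b = 107 + 108 = 215)
√(C(-4, -3) + b) = √(11 + 215) = √226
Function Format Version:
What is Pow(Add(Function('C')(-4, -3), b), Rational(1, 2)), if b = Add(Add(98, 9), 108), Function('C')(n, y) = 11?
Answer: Pow(226, Rational(1, 2)) ≈ 15.033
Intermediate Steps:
b = 215 (b = Add(107, 108) = 215)
Pow(Add(Function('C')(-4, -3), b), Rational(1, 2)) = Pow(Add(11, 215), Rational(1, 2)) = Pow(226, Rational(1, 2))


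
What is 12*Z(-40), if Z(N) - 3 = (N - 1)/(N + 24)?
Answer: 267/4 ≈ 66.750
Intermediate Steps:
Z(N) = 3 + (-1 + N)/(24 + N) (Z(N) = 3 + (N - 1)/(N + 24) = 3 + (-1 + N)/(24 + N))
12*Z(-40) = 12*((71 + 4*(-40))/(24 - 40)) = 12*((71 - 160)/(-16)) = 12*(-1/16*(-89)) = 12*(89/16) = 267/4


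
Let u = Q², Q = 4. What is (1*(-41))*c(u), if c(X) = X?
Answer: -656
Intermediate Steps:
u = 16 (u = 4² = 16)
(1*(-41))*c(u) = (1*(-41))*16 = -41*16 = -656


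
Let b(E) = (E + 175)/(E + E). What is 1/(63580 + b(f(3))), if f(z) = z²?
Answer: 9/572312 ≈ 1.5726e-5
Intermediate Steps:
b(E) = (175 + E)/(2*E) (b(E) = (175 + E)/((2*E)) = (175 + E)*(1/(2*E)) = (175 + E)/(2*E))
1/(63580 + b(f(3))) = 1/(63580 + (175 + 3²)/(2*(3²))) = 1/(63580 + (½)*(175 + 9)/9) = 1/(63580 + (½)*(⅑)*184) = 1/(63580 + 92/9) = 1/(572312/9) = 9/572312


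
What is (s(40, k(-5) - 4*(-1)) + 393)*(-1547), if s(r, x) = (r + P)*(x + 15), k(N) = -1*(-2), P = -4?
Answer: -1777503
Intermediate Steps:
k(N) = 2
s(r, x) = (-4 + r)*(15 + x) (s(r, x) = (r - 4)*(x + 15) = (-4 + r)*(15 + x))
(s(40, k(-5) - 4*(-1)) + 393)*(-1547) = ((-60 - 4*(2 - 4*(-1)) + 15*40 + 40*(2 - 4*(-1))) + 393)*(-1547) = ((-60 - 4*(2 + 4) + 600 + 40*(2 + 4)) + 393)*(-1547) = ((-60 - 4*6 + 600 + 40*6) + 393)*(-1547) = ((-60 - 24 + 600 + 240) + 393)*(-1547) = (756 + 393)*(-1547) = 1149*(-1547) = -1777503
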